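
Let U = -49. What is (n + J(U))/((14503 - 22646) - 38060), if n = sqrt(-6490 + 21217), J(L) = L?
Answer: 49/46203 - sqrt(14727)/46203 ≈ -0.0015660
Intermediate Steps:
n = sqrt(14727) ≈ 121.35
(n + J(U))/((14503 - 22646) - 38060) = (sqrt(14727) - 49)/((14503 - 22646) - 38060) = (-49 + sqrt(14727))/(-8143 - 38060) = (-49 + sqrt(14727))/(-46203) = (-49 + sqrt(14727))*(-1/46203) = 49/46203 - sqrt(14727)/46203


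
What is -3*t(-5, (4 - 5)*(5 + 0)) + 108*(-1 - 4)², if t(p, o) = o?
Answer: 2715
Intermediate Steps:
-3*t(-5, (4 - 5)*(5 + 0)) + 108*(-1 - 4)² = -3*(4 - 5)*(5 + 0) + 108*(-1 - 4)² = -(-3)*5 + 108*(-5)² = -3*(-5) + 108*25 = 15 + 2700 = 2715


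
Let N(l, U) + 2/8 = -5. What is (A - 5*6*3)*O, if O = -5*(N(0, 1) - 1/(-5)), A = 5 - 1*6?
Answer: -9191/4 ≈ -2297.8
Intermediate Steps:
A = -1 (A = 5 - 6 = -1)
N(l, U) = -21/4 (N(l, U) = -¼ - 5 = -21/4)
O = 101/4 (O = -5*(-21/4 - 1/(-5)) = -5*(-21/4 - 1*(-⅕)) = -5*(-21/4 + ⅕) = -5*(-101/20) = 101/4 ≈ 25.250)
(A - 5*6*3)*O = (-1 - 5*6*3)*(101/4) = (-1 - 30*3)*(101/4) = (-1 - 90)*(101/4) = -91*101/4 = -9191/4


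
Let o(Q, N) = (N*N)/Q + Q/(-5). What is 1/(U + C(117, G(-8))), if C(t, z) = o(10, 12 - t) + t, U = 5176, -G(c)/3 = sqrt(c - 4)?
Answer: 2/12787 ≈ 0.00015641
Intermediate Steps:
G(c) = -3*sqrt(-4 + c) (G(c) = -3*sqrt(c - 4) = -3*sqrt(-4 + c))
o(Q, N) = -Q/5 + N**2/Q (o(Q, N) = N**2/Q + Q*(-1/5) = N**2/Q - Q/5 = -Q/5 + N**2/Q)
C(t, z) = -2 + t + (12 - t)**2/10 (C(t, z) = (-1/5*10 + (12 - t)**2/10) + t = (-2 + (12 - t)**2*(1/10)) + t = (-2 + (12 - t)**2/10) + t = -2 + t + (12 - t)**2/10)
1/(U + C(117, G(-8))) = 1/(5176 + (62/5 - 7/5*117 + (1/10)*117**2)) = 1/(5176 + (62/5 - 819/5 + (1/10)*13689)) = 1/(5176 + (62/5 - 819/5 + 13689/10)) = 1/(5176 + 2435/2) = 1/(12787/2) = 2/12787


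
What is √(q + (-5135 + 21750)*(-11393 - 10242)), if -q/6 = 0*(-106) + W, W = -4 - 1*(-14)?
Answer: I*√359465585 ≈ 18960.0*I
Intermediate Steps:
W = 10 (W = -4 + 14 = 10)
q = -60 (q = -6*(0*(-106) + 10) = -6*(0 + 10) = -6*10 = -60)
√(q + (-5135 + 21750)*(-11393 - 10242)) = √(-60 + (-5135 + 21750)*(-11393 - 10242)) = √(-60 + 16615*(-21635)) = √(-60 - 359465525) = √(-359465585) = I*√359465585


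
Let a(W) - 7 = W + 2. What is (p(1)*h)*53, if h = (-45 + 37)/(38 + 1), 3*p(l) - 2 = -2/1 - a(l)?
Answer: 4240/117 ≈ 36.239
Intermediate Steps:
a(W) = 9 + W (a(W) = 7 + (W + 2) = 7 + (2 + W) = 9 + W)
p(l) = -3 - l/3 (p(l) = ⅔ + (-2/1 - (9 + l))/3 = ⅔ + (-2*1 + (-9 - l))/3 = ⅔ + (-2 + (-9 - l))/3 = ⅔ + (-11 - l)/3 = ⅔ + (-11/3 - l/3) = -3 - l/3)
h = -8/39 ≈ -0.20513
(p(1)*h)*53 = ((-3 - ⅓*1)*(-8/39))*53 = ((-3 - ⅓)*(-8/39))*53 = -10/3*(-8/39)*53 = (80/117)*53 = 4240/117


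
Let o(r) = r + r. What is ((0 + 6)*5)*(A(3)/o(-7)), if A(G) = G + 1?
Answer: -60/7 ≈ -8.5714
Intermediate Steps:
A(G) = 1 + G
o(r) = 2*r
((0 + 6)*5)*(A(3)/o(-7)) = ((0 + 6)*5)*((1 + 3)/((2*(-7)))) = (6*5)*(4/(-14)) = 30*(4*(-1/14)) = 30*(-2/7) = -60/7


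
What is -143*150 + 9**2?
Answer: -21369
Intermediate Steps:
-143*150 + 9**2 = -21450 + 81 = -21369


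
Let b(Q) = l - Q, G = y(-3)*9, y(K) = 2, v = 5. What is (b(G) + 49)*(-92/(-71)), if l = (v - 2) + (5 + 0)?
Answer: 3588/71 ≈ 50.535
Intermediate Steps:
G = 18 (G = 2*9 = 18)
l = 8 (l = (5 - 2) + (5 + 0) = 3 + 5 = 8)
b(Q) = 8 - Q
(b(G) + 49)*(-92/(-71)) = ((8 - 1*18) + 49)*(-92/(-71)) = ((8 - 18) + 49)*(-92*(-1/71)) = (-10 + 49)*(92/71) = 39*(92/71) = 3588/71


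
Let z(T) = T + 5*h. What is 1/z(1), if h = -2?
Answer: -⅑ ≈ -0.11111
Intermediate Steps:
z(T) = -10 + T (z(T) = T + 5*(-2) = T - 10 = -10 + T)
1/z(1) = 1/(-10 + 1) = 1/(-9) = -⅑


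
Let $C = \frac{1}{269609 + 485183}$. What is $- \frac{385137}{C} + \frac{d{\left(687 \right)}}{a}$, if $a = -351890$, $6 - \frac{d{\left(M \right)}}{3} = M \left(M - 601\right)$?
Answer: $- \frac{51146917056657666}{175945} \approx -2.907 \cdot 10^{11}$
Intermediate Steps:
$d{\left(M \right)} = 18 - 3 M \left(-601 + M\right)$ ($d{\left(M \right)} = 18 - 3 M \left(M - 601\right) = 18 - 3 M \left(-601 + M\right)$)
$C = \frac{1}{754792} \approx 1.3249 \cdot 10^{-6}$
$- \frac{385137}{C} + \frac{d{\left(687 \right)}}{a} = - 385137 \frac{1}{\frac{1}{754792}} + \frac{18 - 3 \cdot 687^{2} + 1803 \cdot 687}{-351890} = \left(-385137\right) 754792 + \left(18 - 1415907 + 1238661\right) \left(- \frac{1}{351890}\right) = -290698326504 + \left(18 - 1415907 + 1238661\right) \left(- \frac{1}{351890}\right) = -290698326504 - - \frac{88614}{175945} = -290698326504 + \frac{88614}{175945} = - \frac{51146917056657666}{175945}$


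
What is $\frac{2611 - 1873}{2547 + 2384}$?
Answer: $\frac{738}{4931} \approx 0.14967$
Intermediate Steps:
$\frac{2611 - 1873}{2547 + 2384} = \frac{738}{4931}$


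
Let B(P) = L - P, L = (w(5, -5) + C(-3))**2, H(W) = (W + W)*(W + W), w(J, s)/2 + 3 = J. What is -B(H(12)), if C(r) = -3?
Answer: 575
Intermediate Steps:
w(J, s) = -6 + 2*J
H(W) = 4*W**2 (H(W) = (2*W)*(2*W) = 4*W**2)
L = 1 (L = ((-6 + 2*5) - 3)**2 = ((-6 + 10) - 3)**2 = (4 - 3)**2 = 1**2 = 1)
B(P) = 1 - P
-B(H(12)) = -(1 - 4*12**2) = -(1 - 4*144) = -(1 - 1*576) = -(1 - 576) = -1*(-575) = 575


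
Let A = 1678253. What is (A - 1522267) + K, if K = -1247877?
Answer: -1091891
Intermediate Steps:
(A - 1522267) + K = (1678253 - 1522267) - 1247877 = 155986 - 1247877 = -1091891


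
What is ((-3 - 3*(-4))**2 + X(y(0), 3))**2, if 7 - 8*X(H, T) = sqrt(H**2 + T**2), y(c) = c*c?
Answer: 26569/4 ≈ 6642.3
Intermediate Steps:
y(c) = c**2
X(H, T) = 7/8 - sqrt(H**2 + T**2)/8
((-3 - 3*(-4))**2 + X(y(0), 3))**2 = ((-3 - 3*(-4))**2 + (7/8 - sqrt((0**2)**2 + 3**2)/8))**2 = ((-3 + 12)**2 + (7/8 - sqrt(0**2 + 9)/8))**2 = (9**2 + (7/8 - sqrt(0 + 9)/8))**2 = (81 + (7/8 - sqrt(9)/8))**2 = (81 + (7/8 - 1/8*3))**2 = (81 + (7/8 - 3/8))**2 = (81 + 1/2)**2 = (163/2)**2 = 26569/4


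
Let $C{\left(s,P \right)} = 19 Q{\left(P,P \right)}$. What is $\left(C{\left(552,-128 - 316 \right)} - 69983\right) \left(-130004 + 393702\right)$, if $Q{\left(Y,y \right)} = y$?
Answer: $-20678933462$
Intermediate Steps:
$C{\left(s,P \right)} = 19 P$
$\left(C{\left(552,-128 - 316 \right)} - 69983\right) \left(-130004 + 393702\right) = \left(19 \left(-128 - 316\right) - 69983\right) \left(-130004 + 393702\right) = \left(19 \left(-128 - 316\right) - 69983\right) 263698 = \left(19 \left(-444\right) - 69983\right) 263698 = \left(-8436 - 69983\right) 263698 = \left(-78419\right) 263698 = -20678933462$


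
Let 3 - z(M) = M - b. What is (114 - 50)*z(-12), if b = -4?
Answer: 704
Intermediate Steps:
z(M) = -1 - M (z(M) = 3 - (M - 1*(-4)) = 3 - (M + 4) = 3 - (4 + M) = 3 + (-4 - M) = -1 - M)
(114 - 50)*z(-12) = (114 - 50)*(-1 - 1*(-12)) = 64*(-1 + 12) = 64*11 = 704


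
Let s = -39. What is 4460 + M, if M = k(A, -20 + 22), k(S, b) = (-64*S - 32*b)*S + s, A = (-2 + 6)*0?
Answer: 4421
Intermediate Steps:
A = 0 (A = 4*0 = 0)
k(S, b) = -39 + S*(-64*S - 32*b) (k(S, b) = (-64*S - 32*b)*S - 39 = S*(-64*S - 32*b) - 39 = -39 + S*(-64*S - 32*b))
M = -39 (M = -39 - 64*0**2 - 32*0*(-20 + 22) = -39 - 64*0 - 32*0*2 = -39 + 0 + 0 = -39)
4460 + M = 4460 - 39 = 4421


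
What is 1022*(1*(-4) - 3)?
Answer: -7154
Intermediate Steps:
1022*(1*(-4) - 3) = 1022*(-4 - 3) = 1022*(-7) = -7154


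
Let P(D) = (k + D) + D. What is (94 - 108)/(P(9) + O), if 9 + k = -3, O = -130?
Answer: 7/62 ≈ 0.11290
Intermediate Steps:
k = -12 (k = -9 - 3 = -12)
P(D) = -12 + 2*D (P(D) = (-12 + D) + D = -12 + 2*D)
(94 - 108)/(P(9) + O) = (94 - 108)/((-12 + 2*9) - 130) = -14/((-12 + 18) - 130) = -14/(6 - 130) = -14/(-124) = -14*(-1/124) = 7/62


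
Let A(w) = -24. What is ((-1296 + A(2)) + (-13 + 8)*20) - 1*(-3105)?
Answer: 1685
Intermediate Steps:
((-1296 + A(2)) + (-13 + 8)*20) - 1*(-3105) = ((-1296 - 24) + (-13 + 8)*20) - 1*(-3105) = (-1320 - 5*20) + 3105 = (-1320 - 100) + 3105 = -1420 + 3105 = 1685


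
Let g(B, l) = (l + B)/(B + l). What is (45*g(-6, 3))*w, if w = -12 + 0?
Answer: -540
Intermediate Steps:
w = -12
g(B, l) = 1 (g(B, l) = (B + l)/(B + l) = 1)
(45*g(-6, 3))*w = (45*1)*(-12) = 45*(-12) = -540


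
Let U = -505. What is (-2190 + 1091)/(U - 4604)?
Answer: 1099/5109 ≈ 0.21511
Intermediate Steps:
(-2190 + 1091)/(U - 4604) = (-2190 + 1091)/(-505 - 4604) = -1099/(-5109) = -1099*(-1/5109) = 1099/5109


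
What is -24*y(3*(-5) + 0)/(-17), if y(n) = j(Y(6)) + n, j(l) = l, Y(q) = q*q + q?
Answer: 648/17 ≈ 38.118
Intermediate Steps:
Y(q) = q + q² (Y(q) = q² + q = q + q²)
y(n) = 42 + n (y(n) = 6*(1 + 6) + n = 6*7 + n = 42 + n)
-24*y(3*(-5) + 0)/(-17) = -24*(42 + (3*(-5) + 0))/(-17) = -24*(42 + (-15 + 0))*(-1/17) = -24*(42 - 15)*(-1/17) = -24*27*(-1/17) = -648*(-1/17) = 648/17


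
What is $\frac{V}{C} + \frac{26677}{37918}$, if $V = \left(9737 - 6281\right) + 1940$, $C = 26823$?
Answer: $\frac{920162699}{1017074514} \approx 0.90472$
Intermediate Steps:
$V = 5396$ ($V = 3456 + 1940 = 5396$)
$\frac{V}{C} + \frac{26677}{37918} = \frac{5396}{26823} + \frac{26677}{37918} = \frac{920162699}{1017074514}$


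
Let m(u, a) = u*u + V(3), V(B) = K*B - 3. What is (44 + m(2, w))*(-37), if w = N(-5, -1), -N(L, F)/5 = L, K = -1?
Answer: -1554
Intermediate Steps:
N(L, F) = -5*L
w = 25 (w = -5*(-5) = 25)
V(B) = -3 - B (V(B) = -B - 3 = -3 - B)
m(u, a) = -6 + u² (m(u, a) = u*u + (-3 - 1*3) = u² + (-3 - 3) = u² - 6 = -6 + u²)
(44 + m(2, w))*(-37) = (44 + (-6 + 2²))*(-37) = (44 + (-6 + 4))*(-37) = (44 - 2)*(-37) = 42*(-37) = -1554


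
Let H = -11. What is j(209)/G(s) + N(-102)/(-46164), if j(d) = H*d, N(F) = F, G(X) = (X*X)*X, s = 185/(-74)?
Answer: 141510173/961750 ≈ 147.14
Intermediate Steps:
s = -5/2 (s = 185*(-1/74) = -5/2 ≈ -2.5000)
G(X) = X**3 (G(X) = X**2*X = X**3)
j(d) = -11*d
j(209)/G(s) + N(-102)/(-46164) = (-11*209)/((-5/2)**3) - 102/(-46164) = -2299/(-125/8) - 102*(-1/46164) = -2299*(-8/125) + 17/7694 = 18392/125 + 17/7694 = 141510173/961750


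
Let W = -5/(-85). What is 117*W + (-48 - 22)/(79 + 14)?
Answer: 9691/1581 ≈ 6.1297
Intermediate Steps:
W = 1/17 (W = -5*(-1/85) = 1/17 ≈ 0.058824)
117*W + (-48 - 22)/(79 + 14) = 117*(1/17) + (-48 - 22)/(79 + 14) = 117/17 - 70/93 = 9691/1581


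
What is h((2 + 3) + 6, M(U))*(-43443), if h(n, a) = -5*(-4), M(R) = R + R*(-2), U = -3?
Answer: -868860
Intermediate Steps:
M(R) = -R (M(R) = R - 2*R = -R)
h(n, a) = 20
h((2 + 3) + 6, M(U))*(-43443) = 20*(-43443) = -868860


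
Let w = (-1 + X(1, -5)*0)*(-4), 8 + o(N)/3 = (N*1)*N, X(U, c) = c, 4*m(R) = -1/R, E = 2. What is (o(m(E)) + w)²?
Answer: 1630729/4096 ≈ 398.13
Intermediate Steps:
m(R) = -1/(4*R) (m(R) = (-1/R)/4 = -1/(4*R))
o(N) = -24 + 3*N² (o(N) = -24 + 3*((N*1)*N) = -24 + 3*(N*N) = -24 + 3*N²)
w = 4 (w = (-1 - 5*0)*(-4) = (-1 + 0)*(-4) = -1*(-4) = 4)
(o(m(E)) + w)² = ((-24 + 3*(-¼/2)²) + 4)² = ((-24 + 3*(-¼*½)²) + 4)² = ((-24 + 3*(-⅛)²) + 4)² = ((-24 + 3*(1/64)) + 4)² = ((-24 + 3/64) + 4)² = (-1533/64 + 4)² = (-1277/64)² = 1630729/4096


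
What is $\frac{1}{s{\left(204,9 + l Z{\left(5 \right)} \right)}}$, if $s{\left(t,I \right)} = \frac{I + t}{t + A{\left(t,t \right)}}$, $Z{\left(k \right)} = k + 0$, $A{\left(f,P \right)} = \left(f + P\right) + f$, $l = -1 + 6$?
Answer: $\frac{24}{7} \approx 3.4286$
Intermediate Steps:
$l = 5$
$A{\left(f,P \right)} = P + 2 f$ ($A{\left(f,P \right)} = \left(P + f\right) + f = P + 2 f$)
$Z{\left(k \right)} = k$
$s{\left(t,I \right)} = \frac{I + t}{4 t}$ ($s{\left(t,I \right)} = \frac{I + t}{t + \left(t + 2 t\right)} = \frac{I + t}{t + 3 t} = \frac{I + t}{4 t}$)
$\frac{1}{s{\left(204,9 + l Z{\left(5 \right)} \right)}} = \frac{1}{\frac{1}{4} \cdot \frac{1}{204} \left(\left(9 + 5 \cdot 5\right) + 204\right)} = \frac{1}{\frac{1}{4} \cdot \frac{1}{204} \left(\left(9 + 25\right) + 204\right)} = \frac{1}{\frac{1}{4} \cdot \frac{1}{204} \left(34 + 204\right)} = \frac{1}{\frac{1}{4} \cdot \frac{1}{204} \cdot 238} = \frac{1}{\frac{7}{24}} = \frac{24}{7}$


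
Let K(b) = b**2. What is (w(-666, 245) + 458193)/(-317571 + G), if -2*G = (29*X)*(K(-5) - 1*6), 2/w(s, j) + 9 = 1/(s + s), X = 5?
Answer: -10986546426/7647747133 ≈ -1.4366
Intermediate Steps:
w(s, j) = 2/(-9 + 1/(2*s)) (w(s, j) = 2/(-9 + 1/(s + s)) = 2/(-9 + 1/(2*s)))
G = -2755/2 (G = -29*5*((-5)**2 - 1*6)/2 = -145*(25 - 6)/2 = -145*19/2 = -1/2*2755 = -2755/2 ≈ -1377.5)
(w(-666, 245) + 458193)/(-317571 + G) = (-4*(-666)/(-1 + 18*(-666)) + 458193)/(-317571 - 2755/2) = (-4*(-666)/(-1 - 11988) + 458193)/(-637897/2) = (-4*(-666)/(-11989) + 458193)*(-2/637897) = (-4*(-666)*(-1/11989) + 458193)*(-2/637897) = (-2664/11989 + 458193)*(-2/637897) = (5493273213/11989)*(-2/637897) = -10986546426/7647747133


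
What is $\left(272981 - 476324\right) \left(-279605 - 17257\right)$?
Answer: $60364809666$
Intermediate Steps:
$\left(272981 - 476324\right) \left(-279605 - 17257\right) = \left(-203343\right) \left(-296862\right) = 60364809666$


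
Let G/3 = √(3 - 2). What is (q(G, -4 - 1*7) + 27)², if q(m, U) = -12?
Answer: 225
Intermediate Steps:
G = 3 (G = 3*√(3 - 2) = 3*√1 = 3*1 = 3)
(q(G, -4 - 1*7) + 27)² = (-12 + 27)² = 15² = 225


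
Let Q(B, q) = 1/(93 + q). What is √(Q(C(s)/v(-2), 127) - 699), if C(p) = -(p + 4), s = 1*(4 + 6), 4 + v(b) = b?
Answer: I*√8457845/110 ≈ 26.439*I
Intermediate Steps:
v(b) = -4 + b
s = 10 (s = 1*10 = 10)
C(p) = -4 - p (C(p) = -(4 + p) = -4 - p)
√(Q(C(s)/v(-2), 127) - 699) = √(1/(93 + 127) - 699) = √(1/220 - 699) = √(-153779/220) = I*√8457845/110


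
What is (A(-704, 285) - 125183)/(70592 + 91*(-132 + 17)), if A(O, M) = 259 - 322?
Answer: -125246/60127 ≈ -2.0830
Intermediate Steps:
A(O, M) = -63
(A(-704, 285) - 125183)/(70592 + 91*(-132 + 17)) = (-63 - 125183)/(70592 + 91*(-132 + 17)) = -125246/(70592 + 91*(-115)) = -125246/(70592 - 10465) = -125246/60127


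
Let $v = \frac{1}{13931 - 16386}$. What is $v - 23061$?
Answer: $- \frac{56614756}{2455} \approx -23061.0$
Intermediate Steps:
$v = - \frac{1}{2455}$ ($v = \frac{1}{-2455} = - \frac{1}{2455} \approx -0.00040733$)
$v - 23061 = - \frac{1}{2455} - 23061 = - \frac{56614756}{2455}$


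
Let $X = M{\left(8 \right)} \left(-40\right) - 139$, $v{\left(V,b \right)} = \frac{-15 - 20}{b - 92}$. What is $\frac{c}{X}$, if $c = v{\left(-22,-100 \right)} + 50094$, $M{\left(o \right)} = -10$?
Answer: $\frac{9618083}{50112} \approx 191.93$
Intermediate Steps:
$v{\left(V,b \right)} = - \frac{35}{-92 + b}$
$c = \frac{9618083}{192}$ ($c = - \frac{35}{-92 - 100} + 50094 = - \frac{35}{-192} + 50094 = \left(-35\right) \left(- \frac{1}{192}\right) + 50094 = \frac{35}{192} + 50094 = \frac{9618083}{192} \approx 50094.0$)
$X = 261$ ($X = \left(-10\right) \left(-40\right) - 139 = 400 - 139 = 261$)
$\frac{c}{X} = \frac{9618083}{192 \cdot 261} = \frac{9618083}{192} \cdot \frac{1}{261} = \frac{9618083}{50112}$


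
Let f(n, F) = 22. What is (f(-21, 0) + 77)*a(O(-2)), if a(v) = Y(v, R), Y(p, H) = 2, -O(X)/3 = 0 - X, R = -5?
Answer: 198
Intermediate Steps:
O(X) = 3*X (O(X) = -3*(0 - X) = -(-3)*X = 3*X)
a(v) = 2
(f(-21, 0) + 77)*a(O(-2)) = (22 + 77)*2 = 99*2 = 198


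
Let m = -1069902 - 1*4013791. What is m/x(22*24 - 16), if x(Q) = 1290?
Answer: -5083693/1290 ≈ -3940.8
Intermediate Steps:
m = -5083693 (m = -1069902 - 4013791 = -5083693)
m/x(22*24 - 16) = -5083693/1290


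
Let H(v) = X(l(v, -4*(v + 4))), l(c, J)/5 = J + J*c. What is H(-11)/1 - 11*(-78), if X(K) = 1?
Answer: 859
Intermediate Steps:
l(c, J) = 5*J + 5*J*c (l(c, J) = 5*(J + J*c) = 5*J + 5*J*c)
H(v) = 1
H(-11)/1 - 11*(-78) = 1/1 - 11*(-78) = 1*1 + 858 = 1 + 858 = 859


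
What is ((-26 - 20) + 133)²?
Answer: 7569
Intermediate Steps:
((-26 - 20) + 133)² = (-46 + 133)² = 87² = 7569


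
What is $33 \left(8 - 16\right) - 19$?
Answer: $-283$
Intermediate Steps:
$33 \left(8 - 16\right) - 19 = 33 \left(-8\right) - 19 = -264 - 19 = -283$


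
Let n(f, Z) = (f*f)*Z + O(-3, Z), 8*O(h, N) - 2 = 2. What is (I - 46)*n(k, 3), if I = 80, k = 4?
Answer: 1649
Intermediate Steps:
O(h, N) = ½ (O(h, N) = ¼ + (⅛)*2 = ¼ + ¼ = ½)
n(f, Z) = ½ + Z*f² (n(f, Z) = (f*f)*Z + ½ = f²*Z + ½ = Z*f² + ½ = ½ + Z*f²)
(I - 46)*n(k, 3) = (80 - 46)*(½ + 3*4²) = 34*(½ + 3*16) = 34*(½ + 48) = 34*(97/2) = 1649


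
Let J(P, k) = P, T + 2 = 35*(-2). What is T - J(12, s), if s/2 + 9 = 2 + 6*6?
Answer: -84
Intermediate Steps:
T = -72 (T = -2 + 35*(-2) = -2 - 70 = -72)
s = 58 (s = -18 + 2*(2 + 6*6) = -18 + 2*(2 + 36) = -18 + 2*38 = -18 + 76 = 58)
T - J(12, s) = -72 - 1*12 = -72 - 12 = -84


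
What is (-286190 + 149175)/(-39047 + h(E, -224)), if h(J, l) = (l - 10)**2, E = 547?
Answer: -137015/15709 ≈ -8.7221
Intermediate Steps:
h(J, l) = (-10 + l)**2
(-286190 + 149175)/(-39047 + h(E, -224)) = (-286190 + 149175)/(-39047 + (-10 - 224)**2) = -137015/(-39047 + (-234)**2) = -137015/(-39047 + 54756) = -137015/15709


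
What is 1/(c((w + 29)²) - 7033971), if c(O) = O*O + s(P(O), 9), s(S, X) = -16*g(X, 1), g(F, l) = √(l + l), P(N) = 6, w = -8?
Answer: -3419745/23389311729794 + 4*√2/11694655864897 ≈ -1.4621e-7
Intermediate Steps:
g(F, l) = √2*√l (g(F, l) = √(2*l) = √2*√l)
s(S, X) = -16*√2 (s(S, X) = -16*√2*√1 = -16*√2)
c(O) = O² - 16*√2 (c(O) = O*O - 16*√2 = O² - 16*√2)
1/(c((w + 29)²) - 7033971) = 1/((((-8 + 29)²)² - 16*√2) - 7033971) = 1/(((21²)² - 16*√2) - 7033971) = 1/((441² - 16*√2) - 7033971) = 1/((194481 - 16*√2) - 7033971) = 1/(-6839490 - 16*√2)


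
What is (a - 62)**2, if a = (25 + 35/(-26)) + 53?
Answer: 145161/676 ≈ 214.74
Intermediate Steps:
a = 1993/26 (a = (25 + 35*(-1/26)) + 53 = (25 - 35/26) + 53 = 615/26 + 53 = 1993/26 ≈ 76.654)
(a - 62)**2 = (1993/26 - 62)**2 = (381/26)**2 = 145161/676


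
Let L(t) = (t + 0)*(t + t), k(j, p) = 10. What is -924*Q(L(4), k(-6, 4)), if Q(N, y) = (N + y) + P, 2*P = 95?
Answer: -82698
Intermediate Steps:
P = 95/2 (P = (½)*95 = 95/2 ≈ 47.500)
L(t) = 2*t² (L(t) = t*(2*t) = 2*t²)
Q(N, y) = 95/2 + N + y (Q(N, y) = (N + y) + 95/2 = 95/2 + N + y)
-924*Q(L(4), k(-6, 4)) = -924*(95/2 + 2*4² + 10) = -924*(95/2 + 2*16 + 10) = -924*(95/2 + 32 + 10) = -924*179/2 = -82698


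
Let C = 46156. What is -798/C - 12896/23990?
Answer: -153592949/276820610 ≈ -0.55485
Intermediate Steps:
-798/C - 12896/23990 = -798/46156 - 12896/23990 = -798*1/46156 - 12896*1/23990 = -399/23078 - 6448/11995 = -153592949/276820610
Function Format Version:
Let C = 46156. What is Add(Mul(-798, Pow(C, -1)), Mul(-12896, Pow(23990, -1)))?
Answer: Rational(-153592949, 276820610) ≈ -0.55485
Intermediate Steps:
Add(Mul(-798, Pow(C, -1)), Mul(-12896, Pow(23990, -1))) = Add(Mul(-798, Pow(46156, -1)), Mul(-12896, Pow(23990, -1))) = Add(Mul(-798, Rational(1, 46156)), Mul(-12896, Rational(1, 23990))) = Add(Rational(-399, 23078), Rational(-6448, 11995)) = Rational(-153592949, 276820610)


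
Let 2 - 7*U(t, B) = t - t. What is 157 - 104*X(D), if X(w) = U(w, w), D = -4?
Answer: 891/7 ≈ 127.29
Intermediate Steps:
U(t, B) = 2/7 (U(t, B) = 2/7 - (t - t)/7 = 2/7 - ⅐*0 = 2/7 + 0 = 2/7)
X(w) = 2/7
157 - 104*X(D) = 157 - 104*2/7 = 157 - 208/7 = 891/7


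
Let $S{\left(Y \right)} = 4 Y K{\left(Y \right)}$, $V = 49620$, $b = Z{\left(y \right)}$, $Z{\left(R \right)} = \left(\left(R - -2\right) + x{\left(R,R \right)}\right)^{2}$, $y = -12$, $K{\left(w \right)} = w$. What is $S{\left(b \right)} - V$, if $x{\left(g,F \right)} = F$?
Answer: $887404$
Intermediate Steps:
$Z{\left(R \right)} = \left(2 + 2 R\right)^{2}$ ($Z{\left(R \right)} = \left(\left(R - -2\right) + R\right)^{2} = \left(\left(R + 2\right) + R\right)^{2} = \left(\left(2 + R\right) + R\right)^{2} = \left(2 + 2 R\right)^{2}$)
$b = 484$ ($b = 4 \left(1 - 12\right)^{2} = 4 \left(-11\right)^{2} = 4 \cdot 121 = 484$)
$S{\left(Y \right)} = 4 Y^{2}$ ($S{\left(Y \right)} = 4 Y Y = 4 Y^{2}$)
$S{\left(b \right)} - V = 4 \cdot 484^{2} - 49620 = 4 \cdot 234256 - 49620 = 937024 - 49620 = 887404$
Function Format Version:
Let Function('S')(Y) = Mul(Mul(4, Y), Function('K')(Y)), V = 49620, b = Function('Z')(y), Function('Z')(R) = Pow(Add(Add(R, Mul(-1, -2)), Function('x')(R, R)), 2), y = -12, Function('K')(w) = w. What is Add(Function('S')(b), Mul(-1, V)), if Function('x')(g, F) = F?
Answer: 887404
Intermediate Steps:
Function('Z')(R) = Pow(Add(2, Mul(2, R)), 2) (Function('Z')(R) = Pow(Add(Add(R, Mul(-1, -2)), R), 2) = Pow(Add(Add(R, 2), R), 2) = Pow(Add(Add(2, R), R), 2) = Pow(Add(2, Mul(2, R)), 2))
b = 484 (b = Mul(4, Pow(Add(1, -12), 2)) = Mul(4, Pow(-11, 2)) = Mul(4, 121) = 484)
Function('S')(Y) = Mul(4, Pow(Y, 2)) (Function('S')(Y) = Mul(Mul(4, Y), Y) = Mul(4, Pow(Y, 2)))
Add(Function('S')(b), Mul(-1, V)) = Add(Mul(4, Pow(484, 2)), Mul(-1, 49620)) = Add(Mul(4, 234256), -49620) = Add(937024, -49620) = 887404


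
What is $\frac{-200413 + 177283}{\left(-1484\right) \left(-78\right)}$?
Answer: $- \frac{3855}{19292} \approx -0.19982$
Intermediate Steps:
$\frac{-200413 + 177283}{\left(-1484\right) \left(-78\right)} = - \frac{23130}{115752} = \left(-23130\right) \frac{1}{115752} = - \frac{3855}{19292}$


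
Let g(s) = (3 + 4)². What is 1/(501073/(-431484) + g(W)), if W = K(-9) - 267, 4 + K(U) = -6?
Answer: 431484/20641643 ≈ 0.020904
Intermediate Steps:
K(U) = -10 (K(U) = -4 - 6 = -10)
W = -277 (W = -10 - 267 = -277)
g(s) = 49 (g(s) = 7² = 49)
1/(501073/(-431484) + g(W)) = 1/(501073/(-431484) + 49) = 1/(501073*(-1/431484) + 49) = 1/(-501073/431484 + 49) = 1/(20641643/431484) = 431484/20641643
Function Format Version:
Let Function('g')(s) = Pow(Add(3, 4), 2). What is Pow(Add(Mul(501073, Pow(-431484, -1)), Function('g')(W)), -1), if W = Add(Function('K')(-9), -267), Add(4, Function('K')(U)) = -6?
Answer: Rational(431484, 20641643) ≈ 0.020904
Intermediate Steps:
Function('K')(U) = -10 (Function('K')(U) = Add(-4, -6) = -10)
W = -277 (W = Add(-10, -267) = -277)
Function('g')(s) = 49 (Function('g')(s) = Pow(7, 2) = 49)
Pow(Add(Mul(501073, Pow(-431484, -1)), Function('g')(W)), -1) = Pow(Add(Mul(501073, Pow(-431484, -1)), 49), -1) = Pow(Add(Mul(501073, Rational(-1, 431484)), 49), -1) = Pow(Add(Rational(-501073, 431484), 49), -1) = Pow(Rational(20641643, 431484), -1) = Rational(431484, 20641643)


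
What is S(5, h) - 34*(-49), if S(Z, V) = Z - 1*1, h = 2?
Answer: 1670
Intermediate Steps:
S(Z, V) = -1 + Z (S(Z, V) = Z - 1 = -1 + Z)
S(5, h) - 34*(-49) = (-1 + 5) - 34*(-49) = 4 + 1666 = 1670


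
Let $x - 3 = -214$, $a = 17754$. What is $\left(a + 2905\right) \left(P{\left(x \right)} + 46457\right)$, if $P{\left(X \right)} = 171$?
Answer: $963287852$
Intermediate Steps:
$x = -211$ ($x = 3 - 214 = -211$)
$\left(a + 2905\right) \left(P{\left(x \right)} + 46457\right) = \left(17754 + 2905\right) \left(171 + 46457\right) = 20659 \cdot 46628 = 963287852$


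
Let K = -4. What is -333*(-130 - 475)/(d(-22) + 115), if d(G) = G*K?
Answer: 201465/203 ≈ 992.44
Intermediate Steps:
d(G) = -4*G (d(G) = G*(-4) = -4*G)
-333*(-130 - 475)/(d(-22) + 115) = -333*(-130 - 475)/(-4*(-22) + 115) = -(-201465)/(88 + 115) = -(-201465)/203 = -333*(-605/203) = 201465/203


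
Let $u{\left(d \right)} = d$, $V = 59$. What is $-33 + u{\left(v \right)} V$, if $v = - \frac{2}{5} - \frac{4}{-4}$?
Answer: $\frac{12}{5} \approx 2.4$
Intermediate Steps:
$v = \frac{3}{5}$ ($v = \left(-2\right) \frac{1}{5} - -1 = - \frac{2}{5} + 1 = \frac{3}{5} \approx 0.6$)
$-33 + u{\left(v \right)} V = -33 + \frac{3}{5} \cdot 59 = -33 + \frac{177}{5} = \frac{12}{5}$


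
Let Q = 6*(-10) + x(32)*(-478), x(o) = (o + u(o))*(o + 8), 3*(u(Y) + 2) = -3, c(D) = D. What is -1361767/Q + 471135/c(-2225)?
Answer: -10329330853/49354060 ≈ -209.29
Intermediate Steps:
u(Y) = -3 (u(Y) = -2 + (⅓)*(-3) = -2 - 1 = -3)
x(o) = (-3 + o)*(8 + o) (x(o) = (o - 3)*(o + 8) = (-3 + o)*(8 + o))
Q = -554540 (Q = 6*(-10) + (-24 + 32² + 5*32)*(-478) = -60 + (-24 + 1024 + 160)*(-478) = -60 + 1160*(-478) = -60 - 554480 = -554540)
-1361767/Q + 471135/c(-2225) = -1361767/(-554540) + 471135/(-2225) = -1361767*(-1/554540) + 471135*(-1/2225) = 1361767/554540 - 94227/445 = -10329330853/49354060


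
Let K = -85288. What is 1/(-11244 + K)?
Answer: -1/96532 ≈ -1.0359e-5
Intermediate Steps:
1/(-11244 + K) = 1/(-11244 - 85288) = 1/(-96532) = -1/96532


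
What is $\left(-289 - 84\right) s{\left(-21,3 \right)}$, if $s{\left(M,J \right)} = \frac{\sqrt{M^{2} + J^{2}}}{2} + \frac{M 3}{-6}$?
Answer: $- \frac{7833}{2} - \frac{5595 \sqrt{2}}{2} \approx -7872.8$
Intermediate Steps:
$s{\left(M,J \right)} = \frac{\sqrt{J^{2} + M^{2}}}{2} - \frac{M}{2}$ ($s{\left(M,J \right)} = \sqrt{J^{2} + M^{2}} \cdot \frac{1}{2} + 3 M \left(- \frac{1}{6}\right) = \frac{\sqrt{J^{2} + M^{2}}}{2} - \frac{M}{2}$)
$\left(-289 - 84\right) s{\left(-21,3 \right)} = \left(-289 - 84\right) \left(\frac{\sqrt{3^{2} + \left(-21\right)^{2}}}{2} - - \frac{21}{2}\right) = - 373 \left(\frac{\sqrt{9 + 441}}{2} + \frac{21}{2}\right) = - 373 \left(\frac{\sqrt{450}}{2} + \frac{21}{2}\right) = - 373 \left(\frac{15 \sqrt{2}}{2} + \frac{21}{2}\right) = - 373 \left(\frac{21}{2} + \frac{15 \sqrt{2}}{2}\right) = - \frac{7833}{2} - \frac{5595 \sqrt{2}}{2}$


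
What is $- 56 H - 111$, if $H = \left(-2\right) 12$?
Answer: $1233$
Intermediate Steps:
$H = -24$
$- 56 H - 111 = \left(-56\right) \left(-24\right) - 111 = 1344 - 111 = 1233$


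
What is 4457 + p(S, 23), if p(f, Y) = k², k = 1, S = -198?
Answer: 4458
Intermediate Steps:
p(f, Y) = 1 (p(f, Y) = 1² = 1)
4457 + p(S, 23) = 4457 + 1 = 4458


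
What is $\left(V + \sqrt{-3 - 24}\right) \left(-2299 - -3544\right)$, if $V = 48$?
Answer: $59760 + 3735 i \sqrt{3} \approx 59760.0 + 6469.2 i$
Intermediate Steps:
$\left(V + \sqrt{-3 - 24}\right) \left(-2299 - -3544\right) = \left(48 + \sqrt{-3 - 24}\right) \left(-2299 - -3544\right) = \left(48 + \sqrt{-27}\right) \left(-2299 + 3544\right) = \left(48 + 3 i \sqrt{3}\right) 1245 = 59760 + 3735 i \sqrt{3}$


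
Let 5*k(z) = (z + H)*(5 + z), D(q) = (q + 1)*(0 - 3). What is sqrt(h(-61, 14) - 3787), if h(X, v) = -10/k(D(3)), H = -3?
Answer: I*sqrt(1670277)/21 ≈ 61.542*I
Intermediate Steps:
D(q) = -3 - 3*q (D(q) = (1 + q)*(-3) = -3 - 3*q)
k(z) = (-3 + z)*(5 + z)/5 (k(z) = ((z - 3)*(5 + z))/5 = ((-3 + z)*(5 + z))/5 = (-3 + z)*(5 + z)/5)
h(X, v) = -10/21 (h(X, v) = -10/(-3 + (-3 - 3*3)**2/5 + 2*(-3 - 3*3)/5) = -10/(-3 + (-3 - 9)**2/5 + 2*(-3 - 9)/5) = -10/(-3 + (1/5)*(-12)**2 + (2/5)*(-12)) = -10/(-3 + (1/5)*144 - 24/5) = -10/(-3 + 144/5 - 24/5) = -10/21)
sqrt(h(-61, 14) - 3787) = sqrt(-10/21 - 3787) = sqrt(-79537/21) = I*sqrt(1670277)/21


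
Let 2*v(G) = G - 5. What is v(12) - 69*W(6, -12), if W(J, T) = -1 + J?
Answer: -683/2 ≈ -341.50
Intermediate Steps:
v(G) = -5/2 + G/2 (v(G) = (G - 5)/2 = (-5 + G)/2 = -5/2 + G/2)
v(12) - 69*W(6, -12) = (-5/2 + (½)*12) - 69*(-1 + 6) = (-5/2 + 6) - 69*5 = 7/2 - 345 = -683/2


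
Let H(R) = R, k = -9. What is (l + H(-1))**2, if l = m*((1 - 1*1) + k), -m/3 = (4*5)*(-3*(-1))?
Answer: 2621161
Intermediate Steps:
m = -180 (m = -3*4*5*(-3*(-1)) = -60*3 = -3*60 = -180)
l = 1620 (l = -180*((1 - 1*1) - 9) = -180*((1 - 1) - 9) = -180*(0 - 9) = -180*(-9) = 1620)
(l + H(-1))**2 = (1620 - 1)**2 = 1619**2 = 2621161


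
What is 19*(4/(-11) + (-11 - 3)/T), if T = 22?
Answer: -19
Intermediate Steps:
19*(4/(-11) + (-11 - 3)/T) = 19*(4/(-11) + (-11 - 3)/22) = 19*(4*(-1/11) - 14*1/22) = 19*(-4/11 - 7/11) = 19*(-1) = -19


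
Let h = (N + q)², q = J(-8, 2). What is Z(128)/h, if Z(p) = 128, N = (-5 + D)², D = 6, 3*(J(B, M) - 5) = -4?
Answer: 288/49 ≈ 5.8775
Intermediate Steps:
J(B, M) = 11/3 (J(B, M) = 5 + (⅓)*(-4) = 5 - 4/3 = 11/3)
q = 11/3 ≈ 3.6667
N = 1 (N = (-5 + 6)² = 1² = 1)
h = 196/9 (h = (1 + 11/3)² = (14/3)² = 196/9 ≈ 21.778)
Z(128)/h = 128/(196/9) = 128*(9/196) = 288/49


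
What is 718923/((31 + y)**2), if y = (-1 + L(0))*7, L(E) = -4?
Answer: 718923/16 ≈ 44933.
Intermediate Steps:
y = -35 (y = (-1 - 4)*7 = -5*7 = -35)
718923/((31 + y)**2) = 718923/((31 - 35)**2) = 718923/((-4)**2) = 718923/16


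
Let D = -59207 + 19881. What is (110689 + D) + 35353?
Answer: 106716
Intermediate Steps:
D = -39326
(110689 + D) + 35353 = (110689 - 39326) + 35353 = 71363 + 35353 = 106716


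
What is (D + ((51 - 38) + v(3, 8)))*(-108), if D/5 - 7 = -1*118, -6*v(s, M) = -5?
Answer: 58446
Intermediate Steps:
v(s, M) = 5/6 (v(s, M) = -1/6*(-5) = 5/6)
D = -555 (D = 35 + 5*(-1*118) = 35 + 5*(-118) = 35 - 590 = -555)
(D + ((51 - 38) + v(3, 8)))*(-108) = (-555 + ((51 - 38) + 5/6))*(-108) = (-555 + (13 + 5/6))*(-108) = (-555 + 83/6)*(-108) = -3247/6*(-108) = 58446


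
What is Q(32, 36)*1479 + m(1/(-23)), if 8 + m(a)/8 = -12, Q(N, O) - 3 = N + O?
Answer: 104849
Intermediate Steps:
Q(N, O) = 3 + N + O (Q(N, O) = 3 + (N + O) = 3 + N + O)
m(a) = -160 (m(a) = -64 + 8*(-12) = -64 - 96 = -160)
Q(32, 36)*1479 + m(1/(-23)) = (3 + 32 + 36)*1479 - 160 = 71*1479 - 160 = 105009 - 160 = 104849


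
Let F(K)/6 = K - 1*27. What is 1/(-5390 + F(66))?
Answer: -1/5156 ≈ -0.00019395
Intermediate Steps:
F(K) = -162 + 6*K (F(K) = 6*(K - 1*27) = 6*(K - 27) = 6*(-27 + K) = -162 + 6*K)
1/(-5390 + F(66)) = 1/(-5390 + (-162 + 6*66)) = 1/(-5390 + (-162 + 396)) = 1/(-5390 + 234) = 1/(-5156) = -1/5156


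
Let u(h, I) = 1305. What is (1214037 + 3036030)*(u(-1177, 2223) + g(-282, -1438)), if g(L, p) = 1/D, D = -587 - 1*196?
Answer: 1447592653846/261 ≈ 5.5463e+9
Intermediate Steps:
D = -783 (D = -587 - 196 = -783)
g(L, p) = -1/783 (g(L, p) = 1/(-783) = -1/783)
(1214037 + 3036030)*(u(-1177, 2223) + g(-282, -1438)) = (1214037 + 3036030)*(1305 - 1/783) = 4250067*(1021814/783) = 1447592653846/261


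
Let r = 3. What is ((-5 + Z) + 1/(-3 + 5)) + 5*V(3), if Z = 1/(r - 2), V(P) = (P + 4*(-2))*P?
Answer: -157/2 ≈ -78.500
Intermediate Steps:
V(P) = P*(-8 + P) (V(P) = (P - 8)*P = (-8 + P)*P = P*(-8 + P))
Z = 1 (Z = 1/(3 - 2) = 1/1 = 1)
((-5 + Z) + 1/(-3 + 5)) + 5*V(3) = ((-5 + 1) + 1/(-3 + 5)) + 5*(3*(-8 + 3)) = (-4 + 1/2) + 5*(3*(-5)) = (-4 + ½) + 5*(-15) = -7/2 - 75 = -157/2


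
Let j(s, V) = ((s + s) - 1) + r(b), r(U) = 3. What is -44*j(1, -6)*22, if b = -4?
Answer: -3872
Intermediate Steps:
j(s, V) = 2 + 2*s (j(s, V) = ((s + s) - 1) + 3 = (2*s - 1) + 3 = (-1 + 2*s) + 3 = 2 + 2*s)
-44*j(1, -6)*22 = -44*(2 + 2*1)*22 = -44*(2 + 2)*22 = -44*4*22 = -176*22 = -3872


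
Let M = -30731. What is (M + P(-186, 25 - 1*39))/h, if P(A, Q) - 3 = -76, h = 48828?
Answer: -2567/4069 ≈ -0.63087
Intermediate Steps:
P(A, Q) = -73 (P(A, Q) = 3 - 76 = -73)
(M + P(-186, 25 - 1*39))/h = (-30731 - 73)/48828 = -30804*1/48828 = -2567/4069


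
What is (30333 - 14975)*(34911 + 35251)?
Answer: 1077547996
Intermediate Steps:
(30333 - 14975)*(34911 + 35251) = 15358*70162 = 1077547996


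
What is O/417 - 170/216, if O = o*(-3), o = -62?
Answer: -5119/15012 ≈ -0.34099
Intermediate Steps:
O = 186 (O = -62*(-3) = 186)
O/417 - 170/216 = 186/417 - 170/216 = 186*(1/417) - 170*1/216 = 62/139 - 85/108 = -5119/15012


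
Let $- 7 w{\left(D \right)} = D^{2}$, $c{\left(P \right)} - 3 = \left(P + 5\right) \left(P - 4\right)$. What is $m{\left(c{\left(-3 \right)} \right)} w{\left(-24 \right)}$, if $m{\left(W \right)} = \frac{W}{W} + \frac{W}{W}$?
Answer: $- \frac{1152}{7} \approx -164.57$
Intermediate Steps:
$c{\left(P \right)} = 3 + \left(-4 + P\right) \left(5 + P\right)$ ($c{\left(P \right)} = 3 + \left(P + 5\right) \left(P - 4\right) = 3 + \left(5 + P\right) \left(-4 + P\right) = 3 + \left(-4 + P\right) \left(5 + P\right)$)
$m{\left(W \right)} = 2$ ($m{\left(W \right)} = 1 + 1 = 2$)
$w{\left(D \right)} = - \frac{D^{2}}{7}$
$m{\left(c{\left(-3 \right)} \right)} w{\left(-24 \right)} = 2 \left(- \frac{\left(-24\right)^{2}}{7}\right) = 2 \left(\left(- \frac{1}{7}\right) 576\right) = 2 \left(- \frac{576}{7}\right) = - \frac{1152}{7}$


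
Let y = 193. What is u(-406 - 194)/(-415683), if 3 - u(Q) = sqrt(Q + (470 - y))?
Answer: -1/138561 + I*sqrt(323)/415683 ≈ -7.217e-6 + 4.3235e-5*I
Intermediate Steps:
u(Q) = 3 - sqrt(277 + Q) (u(Q) = 3 - sqrt(Q + (470 - 1*193)) = 3 - sqrt(Q + (470 - 193)) = 3 - sqrt(Q + 277) = 3 - sqrt(277 + Q))
u(-406 - 194)/(-415683) = (3 - sqrt(277 + (-406 - 194)))/(-415683) = (3 - sqrt(277 - 600))*(-1/415683) = (3 - sqrt(-323))*(-1/415683) = (3 - I*sqrt(323))*(-1/415683) = -1/138561 + I*sqrt(323)/415683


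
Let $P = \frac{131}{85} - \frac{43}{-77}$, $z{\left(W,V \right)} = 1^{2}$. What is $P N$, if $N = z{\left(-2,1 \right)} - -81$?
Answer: $\frac{1126844}{6545} \approx 172.17$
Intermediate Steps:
$z{\left(W,V \right)} = 1$
$P = \frac{13742}{6545}$ ($P = 131 \cdot \frac{1}{85} - - \frac{43}{77} = \frac{131}{85} + \frac{43}{77} = \frac{13742}{6545} \approx 2.0996$)
$N = 82$ ($N = 1 - -81 = 1 + 81 = 82$)
$P N = \frac{13742}{6545} \cdot 82 = \frac{1126844}{6545}$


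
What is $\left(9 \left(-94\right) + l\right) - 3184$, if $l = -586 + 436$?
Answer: $-4180$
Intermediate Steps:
$l = -150$
$\left(9 \left(-94\right) + l\right) - 3184 = \left(9 \left(-94\right) - 150\right) - 3184 = \left(-846 - 150\right) - 3184 = -996 - 3184 = -4180$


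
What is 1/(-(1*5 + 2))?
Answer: -⅐ ≈ -0.14286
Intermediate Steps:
1/(-(1*5 + 2)) = 1/(-(5 + 2)) = 1/(-1*7) = 1/(-7) = -⅐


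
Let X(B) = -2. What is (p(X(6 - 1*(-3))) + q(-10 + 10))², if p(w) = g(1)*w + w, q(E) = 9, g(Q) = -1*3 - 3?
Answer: 361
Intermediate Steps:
g(Q) = -6 (g(Q) = -3 - 3 = -6)
p(w) = -5*w (p(w) = -6*w + w = -5*w)
(p(X(6 - 1*(-3))) + q(-10 + 10))² = (-5*(-2) + 9)² = (10 + 9)² = 19² = 361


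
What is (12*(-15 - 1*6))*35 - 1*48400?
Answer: -57220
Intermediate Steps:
(12*(-15 - 1*6))*35 - 1*48400 = (12*(-15 - 6))*35 - 48400 = (12*(-21))*35 - 48400 = -252*35 - 48400 = -8820 - 48400 = -57220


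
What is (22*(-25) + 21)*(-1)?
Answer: 529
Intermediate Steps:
(22*(-25) + 21)*(-1) = (-550 + 21)*(-1) = -529*(-1) = 529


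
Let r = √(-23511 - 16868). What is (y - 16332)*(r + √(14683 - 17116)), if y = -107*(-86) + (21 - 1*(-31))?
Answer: 7078*I*(-√2433 - √40379) ≈ -1.7714e+6*I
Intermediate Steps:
r = I*√40379 (r = √(-40379) = I*√40379 ≈ 200.95*I)
y = 9254 (y = 9202 + (21 + 31) = 9202 + 52 = 9254)
(y - 16332)*(r + √(14683 - 17116)) = (9254 - 16332)*(I*√40379 + √(14683 - 17116)) = -7078*(I*√40379 + √(-2433)) = -7078*(I*√40379 + I*√2433) = -7078*(I*√2433 + I*√40379) = -7078*I*√2433 - 7078*I*√40379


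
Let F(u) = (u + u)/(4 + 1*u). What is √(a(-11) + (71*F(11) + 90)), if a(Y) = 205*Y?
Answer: I*√463695/15 ≈ 45.397*I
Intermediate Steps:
F(u) = 2*u/(4 + u) (F(u) = (2*u)/(4 + u) = 2*u/(4 + u))
√(a(-11) + (71*F(11) + 90)) = √(205*(-11) + (71*(2*11/(4 + 11)) + 90)) = √(-2255 + (71*(2*11/15) + 90)) = √(-2255 + (71*(2*11*(1/15)) + 90)) = √(-2255 + (71*(22/15) + 90)) = √(-2255 + (1562/15 + 90)) = √(-2255 + 2912/15) = √(-30913/15) = I*√463695/15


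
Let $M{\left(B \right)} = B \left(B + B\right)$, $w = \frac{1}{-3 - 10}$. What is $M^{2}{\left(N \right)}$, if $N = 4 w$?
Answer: $\frac{1024}{28561} \approx 0.035853$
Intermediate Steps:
$w = - \frac{1}{13}$ ($w = \frac{1}{-13} = - \frac{1}{13} \approx -0.076923$)
$N = - \frac{4}{13}$ ($N = 4 \left(- \frac{1}{13}\right) = - \frac{4}{13} \approx -0.30769$)
$M{\left(B \right)} = 2 B^{2}$ ($M{\left(B \right)} = B 2 B = 2 B^{2}$)
$M^{2}{\left(N \right)} = \left(2 \left(- \frac{4}{13}\right)^{2}\right)^{2} = \left(2 \cdot \frac{16}{169}\right)^{2} = \left(\frac{32}{169}\right)^{2} = \frac{1024}{28561}$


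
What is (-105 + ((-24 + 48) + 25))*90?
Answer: -5040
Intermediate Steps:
(-105 + ((-24 + 48) + 25))*90 = (-105 + (24 + 25))*90 = (-105 + 49)*90 = -56*90 = -5040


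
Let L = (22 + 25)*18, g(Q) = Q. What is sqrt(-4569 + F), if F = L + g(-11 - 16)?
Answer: 25*I*sqrt(6) ≈ 61.237*I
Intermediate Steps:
L = 846 (L = 47*18 = 846)
F = 819 (F = 846 + (-11 - 16) = 846 - 27 = 819)
sqrt(-4569 + F) = sqrt(-4569 + 819) = sqrt(-3750) = 25*I*sqrt(6)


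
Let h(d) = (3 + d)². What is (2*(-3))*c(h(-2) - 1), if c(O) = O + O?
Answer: 0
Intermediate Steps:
c(O) = 2*O
(2*(-3))*c(h(-2) - 1) = (2*(-3))*(2*((3 - 2)² - 1)) = -12*(1² - 1) = -12*(1 - 1) = -12*0 = -6*0 = 0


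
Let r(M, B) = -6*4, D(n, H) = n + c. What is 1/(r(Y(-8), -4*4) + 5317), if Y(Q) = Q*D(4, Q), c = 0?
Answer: 1/5293 ≈ 0.00018893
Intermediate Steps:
D(n, H) = n (D(n, H) = n + 0 = n)
Y(Q) = 4*Q (Y(Q) = Q*4 = 4*Q)
r(M, B) = -24
1/(r(Y(-8), -4*4) + 5317) = 1/(-24 + 5317) = 1/5293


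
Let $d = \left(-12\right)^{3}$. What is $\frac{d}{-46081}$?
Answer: $\frac{1728}{46081} \approx 0.037499$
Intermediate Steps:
$d = -1728$
$\frac{d}{-46081} = - \frac{1728}{-46081} = \left(-1728\right) \left(- \frac{1}{46081}\right) = \frac{1728}{46081}$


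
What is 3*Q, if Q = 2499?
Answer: 7497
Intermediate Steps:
3*Q = 3*2499 = 7497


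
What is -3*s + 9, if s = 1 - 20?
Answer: 66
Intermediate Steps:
s = -19
-3*s + 9 = -3*(-19) + 9 = 57 + 9 = 66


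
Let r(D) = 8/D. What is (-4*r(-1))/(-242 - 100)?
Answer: -16/171 ≈ -0.093567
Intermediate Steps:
(-4*r(-1))/(-242 - 100) = (-32/(-1))/(-242 - 100) = (-32*(-1))/(-342) = -(-2)*(-8)/171 = -1/342*32 = -16/171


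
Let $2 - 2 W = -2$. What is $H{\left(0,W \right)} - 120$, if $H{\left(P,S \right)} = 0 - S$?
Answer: $-122$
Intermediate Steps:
$W = 2$ ($W = 1 - -1 = 1 + 1 = 2$)
$H{\left(P,S \right)} = - S$
$H{\left(0,W \right)} - 120 = \left(-1\right) 2 - 120 = -2 - 120 = -122$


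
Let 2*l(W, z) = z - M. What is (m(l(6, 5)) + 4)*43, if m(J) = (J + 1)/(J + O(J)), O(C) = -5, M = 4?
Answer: 473/3 ≈ 157.67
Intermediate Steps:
l(W, z) = -2 + z/2 (l(W, z) = (z - 1*4)/2 = (z - 4)/2 = (-4 + z)/2 = -2 + z/2)
m(J) = (1 + J)/(-5 + J) (m(J) = (J + 1)/(J - 5) = (1 + J)/(-5 + J))
(m(l(6, 5)) + 4)*43 = ((1 + (-2 + (1/2)*5))/(-5 + (-2 + (1/2)*5)) + 4)*43 = ((1 + (-2 + 5/2))/(-5 + (-2 + 5/2)) + 4)*43 = ((1 + 1/2)/(-5 + 1/2) + 4)*43 = ((3/2)/(-9/2) + 4)*43 = (-2/9*3/2 + 4)*43 = (-1/3 + 4)*43 = (11/3)*43 = 473/3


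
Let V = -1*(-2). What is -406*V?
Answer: -812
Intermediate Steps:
V = 2
-406*V = -406*2 = -812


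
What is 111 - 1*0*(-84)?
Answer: 111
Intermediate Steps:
111 - 1*0*(-84) = 111 + 0*(-84) = 111 + 0 = 111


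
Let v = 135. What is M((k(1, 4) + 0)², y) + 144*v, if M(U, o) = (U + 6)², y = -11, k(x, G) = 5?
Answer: 20401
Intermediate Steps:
M(U, o) = (6 + U)²
M((k(1, 4) + 0)², y) + 144*v = (6 + (5 + 0)²)² + 144*135 = (6 + 5²)² + 19440 = (6 + 25)² + 19440 = 31² + 19440 = 961 + 19440 = 20401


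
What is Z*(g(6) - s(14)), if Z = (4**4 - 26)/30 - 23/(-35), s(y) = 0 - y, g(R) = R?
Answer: 3496/21 ≈ 166.48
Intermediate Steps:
s(y) = -y
Z = 874/105 (Z = (256 - 26)*(1/30) - 23*(-1/35) = 230*(1/30) + 23/35 = 23/3 + 23/35 = 874/105 ≈ 8.3238)
Z*(g(6) - s(14)) = 874*(6 - (-1)*14)/105 = 874*(6 - 1*(-14))/105 = 874*(6 + 14)/105 = (874/105)*20 = 3496/21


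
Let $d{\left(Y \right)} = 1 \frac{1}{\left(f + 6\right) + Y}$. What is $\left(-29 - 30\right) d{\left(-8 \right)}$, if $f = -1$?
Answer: $\frac{59}{3} \approx 19.667$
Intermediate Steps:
$d{\left(Y \right)} = \frac{1}{5 + Y}$ ($d{\left(Y \right)} = 1 \frac{1}{\left(-1 + 6\right) + Y} = 1 \frac{1}{5 + Y} = \frac{1}{5 + Y}$)
$\left(-29 - 30\right) d{\left(-8 \right)} = \frac{-29 - 30}{5 - 8} = - \frac{59}{-3} = \left(-59\right) \left(- \frac{1}{3}\right) = \frac{59}{3}$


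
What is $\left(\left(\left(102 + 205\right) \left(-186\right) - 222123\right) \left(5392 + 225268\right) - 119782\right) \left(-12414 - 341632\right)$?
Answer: $22802742715108972$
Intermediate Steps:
$\left(\left(\left(102 + 205\right) \left(-186\right) - 222123\right) \left(5392 + 225268\right) - 119782\right) \left(-12414 - 341632\right) = \left(\left(307 \left(-186\right) - 222123\right) 230660 - 119782\right) \left(-354046\right) = \left(\left(-57102 - 222123\right) 230660 - 119782\right) \left(-354046\right) = \left(\left(-279225\right) 230660 - 119782\right) \left(-354046\right) = \left(-64406038500 - 119782\right) \left(-354046\right) = \left(-64406158282\right) \left(-354046\right) = 22802742715108972$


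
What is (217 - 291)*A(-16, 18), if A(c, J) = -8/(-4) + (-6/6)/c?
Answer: -1221/8 ≈ -152.63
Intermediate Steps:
A(c, J) = 2 - 1/c (A(c, J) = -8*(-¼) + (-6*⅙)/c = 2 - 1/c)
(217 - 291)*A(-16, 18) = (217 - 291)*(2 - 1/(-16)) = -74*(2 - 1*(-1/16)) = -74*(2 + 1/16) = -74*33/16 = -1221/8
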